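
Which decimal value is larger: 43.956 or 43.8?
43.956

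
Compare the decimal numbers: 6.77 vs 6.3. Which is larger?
6.77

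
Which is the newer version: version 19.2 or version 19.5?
version 19.5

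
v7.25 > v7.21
True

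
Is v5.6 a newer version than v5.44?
No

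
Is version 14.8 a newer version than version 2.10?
Yes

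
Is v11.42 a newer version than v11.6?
Yes. Version numbers are compared segment by segment as integers, not as decimals: minor version 42 > 6, so v11.42 > v11.6 (even though the decimal 11.42 < 11.6).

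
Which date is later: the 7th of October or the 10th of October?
the 10th of October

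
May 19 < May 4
False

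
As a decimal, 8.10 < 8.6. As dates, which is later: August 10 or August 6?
August 10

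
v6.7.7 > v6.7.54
False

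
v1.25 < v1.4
False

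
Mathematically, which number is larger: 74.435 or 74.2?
74.435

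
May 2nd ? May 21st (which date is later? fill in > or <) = <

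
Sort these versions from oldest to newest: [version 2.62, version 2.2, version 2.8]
[version 2.2, version 2.8, version 2.62]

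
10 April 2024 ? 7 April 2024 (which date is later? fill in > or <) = >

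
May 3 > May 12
False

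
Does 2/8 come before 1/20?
No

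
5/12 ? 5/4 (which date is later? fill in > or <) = >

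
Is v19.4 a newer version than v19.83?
No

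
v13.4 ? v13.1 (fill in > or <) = >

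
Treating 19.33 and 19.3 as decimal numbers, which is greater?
19.33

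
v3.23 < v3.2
False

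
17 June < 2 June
False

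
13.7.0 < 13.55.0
True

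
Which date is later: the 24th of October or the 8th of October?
the 24th of October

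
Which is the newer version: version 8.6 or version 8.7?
version 8.7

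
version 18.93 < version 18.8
False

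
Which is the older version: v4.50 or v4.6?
v4.6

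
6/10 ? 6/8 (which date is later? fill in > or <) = >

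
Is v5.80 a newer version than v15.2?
No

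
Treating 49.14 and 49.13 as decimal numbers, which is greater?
49.14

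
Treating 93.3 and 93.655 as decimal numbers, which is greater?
93.655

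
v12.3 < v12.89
True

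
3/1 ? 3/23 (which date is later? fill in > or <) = <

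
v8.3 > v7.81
True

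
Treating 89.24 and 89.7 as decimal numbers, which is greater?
89.7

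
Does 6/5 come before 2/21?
No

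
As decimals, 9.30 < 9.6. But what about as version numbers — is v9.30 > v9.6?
True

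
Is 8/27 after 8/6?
Yes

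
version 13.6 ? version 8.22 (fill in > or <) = >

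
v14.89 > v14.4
True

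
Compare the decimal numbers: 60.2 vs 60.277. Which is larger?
60.277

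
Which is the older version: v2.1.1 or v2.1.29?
v2.1.1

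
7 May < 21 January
False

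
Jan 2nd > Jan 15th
False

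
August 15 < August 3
False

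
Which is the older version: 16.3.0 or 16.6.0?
16.3.0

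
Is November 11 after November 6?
Yes. Day 11 comes after day 6 in November — this is a date comparison, not a decimal one (the decimal 11.11 would be smaller than 11.6).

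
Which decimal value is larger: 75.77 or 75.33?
75.77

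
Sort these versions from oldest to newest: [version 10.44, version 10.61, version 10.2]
[version 10.2, version 10.44, version 10.61]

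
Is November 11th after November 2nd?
Yes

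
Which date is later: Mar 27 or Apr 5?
Apr 5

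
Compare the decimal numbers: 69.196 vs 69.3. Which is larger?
69.3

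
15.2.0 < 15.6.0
True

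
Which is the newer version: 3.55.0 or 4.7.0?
4.7.0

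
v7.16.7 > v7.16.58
False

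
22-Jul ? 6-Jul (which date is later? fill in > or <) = >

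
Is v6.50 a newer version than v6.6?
Yes. Version numbers are compared segment by segment as integers, not as decimals: minor version 50 > 6, so v6.50 > v6.6 (even though the decimal 6.50 < 6.6).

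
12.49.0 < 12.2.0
False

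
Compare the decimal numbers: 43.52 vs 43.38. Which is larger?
43.52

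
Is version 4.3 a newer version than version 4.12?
No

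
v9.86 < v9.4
False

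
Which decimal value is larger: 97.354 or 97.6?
97.6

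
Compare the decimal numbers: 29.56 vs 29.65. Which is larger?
29.65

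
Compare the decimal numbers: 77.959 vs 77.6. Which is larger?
77.959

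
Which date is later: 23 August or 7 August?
23 August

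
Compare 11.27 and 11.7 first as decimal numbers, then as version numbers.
As decimals: 11.27 < 11.7. As versions: v11.27 > v11.7 (minor version 27 > 7).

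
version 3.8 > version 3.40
False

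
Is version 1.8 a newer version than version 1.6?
Yes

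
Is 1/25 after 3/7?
No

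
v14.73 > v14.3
True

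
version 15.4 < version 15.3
False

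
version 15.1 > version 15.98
False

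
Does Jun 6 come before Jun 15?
Yes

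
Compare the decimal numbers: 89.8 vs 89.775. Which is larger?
89.8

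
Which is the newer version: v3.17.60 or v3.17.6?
v3.17.60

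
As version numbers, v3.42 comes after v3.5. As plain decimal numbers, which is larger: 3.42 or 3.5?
3.5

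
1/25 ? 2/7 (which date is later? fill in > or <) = <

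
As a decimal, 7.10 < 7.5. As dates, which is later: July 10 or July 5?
July 10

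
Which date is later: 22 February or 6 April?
6 April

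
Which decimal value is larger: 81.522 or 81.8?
81.8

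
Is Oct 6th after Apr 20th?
Yes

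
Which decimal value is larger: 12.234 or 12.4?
12.4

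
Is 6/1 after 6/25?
No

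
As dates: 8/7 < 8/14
True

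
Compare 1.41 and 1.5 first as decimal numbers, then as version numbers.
As decimals: 1.41 < 1.5. As versions: v1.41 > v1.5 (minor version 41 > 5).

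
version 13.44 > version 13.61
False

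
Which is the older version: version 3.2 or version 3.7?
version 3.2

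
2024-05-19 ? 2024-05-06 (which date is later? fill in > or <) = >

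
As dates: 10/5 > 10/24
False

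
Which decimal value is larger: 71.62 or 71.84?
71.84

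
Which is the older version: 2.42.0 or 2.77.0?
2.42.0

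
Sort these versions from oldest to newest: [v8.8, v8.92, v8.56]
[v8.8, v8.56, v8.92]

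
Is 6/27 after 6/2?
Yes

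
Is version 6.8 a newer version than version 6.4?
Yes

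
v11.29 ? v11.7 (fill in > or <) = >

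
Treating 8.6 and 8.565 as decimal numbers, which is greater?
8.6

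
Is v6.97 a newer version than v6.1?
Yes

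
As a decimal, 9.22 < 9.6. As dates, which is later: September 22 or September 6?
September 22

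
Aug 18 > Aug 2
True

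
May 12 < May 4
False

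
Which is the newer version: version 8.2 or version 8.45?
version 8.45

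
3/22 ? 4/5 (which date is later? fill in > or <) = <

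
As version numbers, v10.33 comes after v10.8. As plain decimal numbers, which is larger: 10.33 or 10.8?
10.8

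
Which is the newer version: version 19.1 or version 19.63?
version 19.63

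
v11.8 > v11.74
False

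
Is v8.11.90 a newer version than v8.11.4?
Yes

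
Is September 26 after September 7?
Yes. Day 26 comes after day 7 in September — this is a date comparison, not a decimal one (the decimal 9.26 would be smaller than 9.7).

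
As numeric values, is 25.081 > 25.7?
False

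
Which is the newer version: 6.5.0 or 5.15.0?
6.5.0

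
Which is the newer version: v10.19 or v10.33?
v10.33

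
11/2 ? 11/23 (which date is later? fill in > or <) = <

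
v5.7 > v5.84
False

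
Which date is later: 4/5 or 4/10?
4/10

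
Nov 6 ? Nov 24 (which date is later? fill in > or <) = <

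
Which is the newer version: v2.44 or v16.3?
v16.3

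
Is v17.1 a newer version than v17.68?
No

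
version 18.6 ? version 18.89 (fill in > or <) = <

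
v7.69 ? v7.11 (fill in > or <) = >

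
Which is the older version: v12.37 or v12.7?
v12.7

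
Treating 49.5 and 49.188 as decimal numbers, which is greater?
49.5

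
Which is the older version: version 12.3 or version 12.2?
version 12.2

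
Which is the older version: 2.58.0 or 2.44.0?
2.44.0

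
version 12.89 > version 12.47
True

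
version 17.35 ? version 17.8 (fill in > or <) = >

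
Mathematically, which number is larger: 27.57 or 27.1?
27.57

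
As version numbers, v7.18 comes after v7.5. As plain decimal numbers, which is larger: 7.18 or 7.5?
7.5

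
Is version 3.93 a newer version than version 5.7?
No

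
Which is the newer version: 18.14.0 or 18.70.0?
18.70.0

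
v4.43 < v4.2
False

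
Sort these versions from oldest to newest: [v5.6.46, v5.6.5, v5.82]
[v5.6.5, v5.6.46, v5.82]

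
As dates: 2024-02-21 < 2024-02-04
False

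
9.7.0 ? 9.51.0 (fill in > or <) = <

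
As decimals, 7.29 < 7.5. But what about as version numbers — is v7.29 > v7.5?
True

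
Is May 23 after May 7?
Yes. Day 23 comes after day 7 in May — this is a date comparison, not a decimal one (the decimal 5.23 would be smaller than 5.7).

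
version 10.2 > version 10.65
False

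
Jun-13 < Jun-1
False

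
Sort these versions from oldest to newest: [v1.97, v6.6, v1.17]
[v1.17, v1.97, v6.6]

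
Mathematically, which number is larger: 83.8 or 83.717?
83.8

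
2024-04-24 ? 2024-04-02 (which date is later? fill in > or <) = >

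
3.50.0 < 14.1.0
True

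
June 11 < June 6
False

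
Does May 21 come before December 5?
Yes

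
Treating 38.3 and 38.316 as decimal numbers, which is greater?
38.316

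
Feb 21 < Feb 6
False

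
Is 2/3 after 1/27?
Yes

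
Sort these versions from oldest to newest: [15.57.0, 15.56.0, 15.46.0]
[15.46.0, 15.56.0, 15.57.0]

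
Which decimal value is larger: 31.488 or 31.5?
31.5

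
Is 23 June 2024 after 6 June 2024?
Yes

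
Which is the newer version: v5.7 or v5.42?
v5.42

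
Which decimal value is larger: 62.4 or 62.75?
62.75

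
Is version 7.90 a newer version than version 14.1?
No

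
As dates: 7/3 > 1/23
True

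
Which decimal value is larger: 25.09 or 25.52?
25.52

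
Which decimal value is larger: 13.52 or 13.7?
13.7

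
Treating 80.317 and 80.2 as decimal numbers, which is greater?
80.317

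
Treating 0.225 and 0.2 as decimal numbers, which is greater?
0.225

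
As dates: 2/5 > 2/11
False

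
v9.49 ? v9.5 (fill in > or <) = >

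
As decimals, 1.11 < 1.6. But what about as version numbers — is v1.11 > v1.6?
True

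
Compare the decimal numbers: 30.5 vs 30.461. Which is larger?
30.5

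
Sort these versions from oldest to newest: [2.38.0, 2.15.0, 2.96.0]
[2.15.0, 2.38.0, 2.96.0]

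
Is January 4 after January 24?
No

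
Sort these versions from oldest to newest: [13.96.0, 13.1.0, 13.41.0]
[13.1.0, 13.41.0, 13.96.0]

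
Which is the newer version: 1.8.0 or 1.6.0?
1.8.0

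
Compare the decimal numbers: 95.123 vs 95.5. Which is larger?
95.5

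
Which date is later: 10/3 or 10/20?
10/20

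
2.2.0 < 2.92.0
True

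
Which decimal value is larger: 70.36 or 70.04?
70.36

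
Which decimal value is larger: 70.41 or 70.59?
70.59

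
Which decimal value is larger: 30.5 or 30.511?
30.511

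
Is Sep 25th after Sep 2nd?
Yes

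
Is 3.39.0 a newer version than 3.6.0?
Yes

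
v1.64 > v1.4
True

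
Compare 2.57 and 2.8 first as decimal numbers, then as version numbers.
As decimals: 2.57 < 2.8. As versions: v2.57 > v2.8 (minor version 57 > 8).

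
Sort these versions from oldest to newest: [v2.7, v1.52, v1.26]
[v1.26, v1.52, v2.7]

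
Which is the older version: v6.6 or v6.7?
v6.6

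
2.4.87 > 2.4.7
True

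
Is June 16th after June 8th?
Yes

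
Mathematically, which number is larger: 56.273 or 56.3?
56.3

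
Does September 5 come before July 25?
No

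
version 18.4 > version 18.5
False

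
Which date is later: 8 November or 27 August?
8 November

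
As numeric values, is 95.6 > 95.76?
False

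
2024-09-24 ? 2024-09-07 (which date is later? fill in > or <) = >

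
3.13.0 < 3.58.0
True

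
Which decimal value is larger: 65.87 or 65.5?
65.87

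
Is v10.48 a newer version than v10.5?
Yes. Version numbers are compared segment by segment as integers, not as decimals: minor version 48 > 5, so v10.48 > v10.5 (even though the decimal 10.48 < 10.5).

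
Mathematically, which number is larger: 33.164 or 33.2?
33.2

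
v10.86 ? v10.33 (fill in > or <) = >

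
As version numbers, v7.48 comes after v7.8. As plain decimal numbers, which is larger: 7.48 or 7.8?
7.8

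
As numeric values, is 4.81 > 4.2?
True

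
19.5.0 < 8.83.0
False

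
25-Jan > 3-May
False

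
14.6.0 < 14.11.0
True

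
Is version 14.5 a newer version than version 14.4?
Yes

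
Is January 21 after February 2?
No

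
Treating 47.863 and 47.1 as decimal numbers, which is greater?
47.863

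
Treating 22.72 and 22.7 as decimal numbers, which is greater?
22.72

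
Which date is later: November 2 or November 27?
November 27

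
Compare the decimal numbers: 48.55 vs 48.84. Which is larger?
48.84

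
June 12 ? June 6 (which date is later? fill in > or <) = >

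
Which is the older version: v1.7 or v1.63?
v1.7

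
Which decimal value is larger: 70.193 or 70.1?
70.193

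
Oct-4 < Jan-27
False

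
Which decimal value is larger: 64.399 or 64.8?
64.8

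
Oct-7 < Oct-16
True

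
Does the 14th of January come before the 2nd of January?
No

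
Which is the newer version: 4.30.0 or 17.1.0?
17.1.0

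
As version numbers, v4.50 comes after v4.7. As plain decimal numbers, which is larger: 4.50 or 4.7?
4.7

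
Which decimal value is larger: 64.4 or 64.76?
64.76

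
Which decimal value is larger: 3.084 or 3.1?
3.1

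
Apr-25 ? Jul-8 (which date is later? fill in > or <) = <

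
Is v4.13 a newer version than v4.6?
Yes. Version numbers are compared segment by segment as integers, not as decimals: minor version 13 > 6, so v4.13 > v4.6 (even though the decimal 4.13 < 4.6).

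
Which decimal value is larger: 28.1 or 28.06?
28.1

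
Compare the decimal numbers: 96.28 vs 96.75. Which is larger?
96.75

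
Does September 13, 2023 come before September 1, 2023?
No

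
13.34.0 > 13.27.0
True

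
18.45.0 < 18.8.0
False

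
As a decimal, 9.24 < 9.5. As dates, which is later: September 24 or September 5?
September 24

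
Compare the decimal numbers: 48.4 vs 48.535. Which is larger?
48.535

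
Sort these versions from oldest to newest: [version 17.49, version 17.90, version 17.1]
[version 17.1, version 17.49, version 17.90]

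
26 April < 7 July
True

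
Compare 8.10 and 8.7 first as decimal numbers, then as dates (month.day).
As decimals: 8.10 < 8.7. As dates: 8/10 is later than 8/7 (day 10 > day 7).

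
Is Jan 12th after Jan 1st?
Yes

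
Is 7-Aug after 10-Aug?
No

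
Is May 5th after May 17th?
No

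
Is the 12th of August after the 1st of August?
Yes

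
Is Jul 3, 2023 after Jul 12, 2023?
No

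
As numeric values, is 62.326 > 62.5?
False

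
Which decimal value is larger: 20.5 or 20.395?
20.5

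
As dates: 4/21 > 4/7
True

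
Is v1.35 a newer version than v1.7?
Yes. Version numbers are compared segment by segment as integers, not as decimals: minor version 35 > 7, so v1.35 > v1.7 (even though the decimal 1.35 < 1.7).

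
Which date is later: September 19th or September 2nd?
September 19th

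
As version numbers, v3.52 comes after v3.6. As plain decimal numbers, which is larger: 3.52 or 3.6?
3.6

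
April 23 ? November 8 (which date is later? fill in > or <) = <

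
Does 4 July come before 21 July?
Yes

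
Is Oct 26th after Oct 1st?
Yes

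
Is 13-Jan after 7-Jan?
Yes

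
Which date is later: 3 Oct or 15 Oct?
15 Oct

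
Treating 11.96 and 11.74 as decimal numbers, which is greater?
11.96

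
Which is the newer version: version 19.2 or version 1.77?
version 19.2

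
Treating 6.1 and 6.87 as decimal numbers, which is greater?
6.87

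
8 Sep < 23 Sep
True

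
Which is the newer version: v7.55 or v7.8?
v7.55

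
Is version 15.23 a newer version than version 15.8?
Yes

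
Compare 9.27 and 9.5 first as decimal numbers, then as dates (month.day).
As decimals: 9.27 < 9.5. As dates: 9/27 is later than 9/5 (day 27 > day 5).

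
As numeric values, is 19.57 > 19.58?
False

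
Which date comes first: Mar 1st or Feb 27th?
Feb 27th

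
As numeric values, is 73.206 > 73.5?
False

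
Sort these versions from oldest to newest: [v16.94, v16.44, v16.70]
[v16.44, v16.70, v16.94]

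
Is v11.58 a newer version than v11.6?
Yes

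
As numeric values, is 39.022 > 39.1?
False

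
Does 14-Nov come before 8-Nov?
No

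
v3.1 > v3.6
False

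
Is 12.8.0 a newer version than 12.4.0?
Yes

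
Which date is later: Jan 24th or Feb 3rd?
Feb 3rd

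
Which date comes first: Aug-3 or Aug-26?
Aug-3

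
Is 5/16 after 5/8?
Yes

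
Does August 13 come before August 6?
No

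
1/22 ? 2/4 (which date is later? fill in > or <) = <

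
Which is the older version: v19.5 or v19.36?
v19.5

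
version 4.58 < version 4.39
False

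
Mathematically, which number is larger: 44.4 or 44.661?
44.661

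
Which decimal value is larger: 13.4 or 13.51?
13.51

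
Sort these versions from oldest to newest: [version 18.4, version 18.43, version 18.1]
[version 18.1, version 18.4, version 18.43]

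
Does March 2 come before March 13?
Yes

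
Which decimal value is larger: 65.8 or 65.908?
65.908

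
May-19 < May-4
False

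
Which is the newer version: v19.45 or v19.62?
v19.62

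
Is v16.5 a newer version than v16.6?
No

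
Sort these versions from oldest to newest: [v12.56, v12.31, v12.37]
[v12.31, v12.37, v12.56]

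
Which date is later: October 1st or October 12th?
October 12th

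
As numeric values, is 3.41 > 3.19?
True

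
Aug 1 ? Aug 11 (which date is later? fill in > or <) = <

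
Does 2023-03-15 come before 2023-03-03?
No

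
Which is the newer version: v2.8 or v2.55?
v2.55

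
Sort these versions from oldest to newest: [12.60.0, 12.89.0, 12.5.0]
[12.5.0, 12.60.0, 12.89.0]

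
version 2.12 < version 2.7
False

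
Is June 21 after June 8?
Yes. Day 21 comes after day 8 in June — this is a date comparison, not a decimal one (the decimal 6.21 would be smaller than 6.8).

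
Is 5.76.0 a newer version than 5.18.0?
Yes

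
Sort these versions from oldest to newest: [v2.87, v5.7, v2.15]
[v2.15, v2.87, v5.7]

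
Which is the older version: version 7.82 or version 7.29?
version 7.29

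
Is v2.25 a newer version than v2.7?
Yes. Version numbers are compared segment by segment as integers, not as decimals: minor version 25 > 7, so v2.25 > v2.7 (even though the decimal 2.25 < 2.7).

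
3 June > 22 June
False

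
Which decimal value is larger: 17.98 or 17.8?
17.98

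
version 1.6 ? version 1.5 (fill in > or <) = >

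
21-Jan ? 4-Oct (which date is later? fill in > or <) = <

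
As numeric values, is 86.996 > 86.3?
True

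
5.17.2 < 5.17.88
True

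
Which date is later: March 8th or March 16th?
March 16th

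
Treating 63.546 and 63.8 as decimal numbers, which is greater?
63.8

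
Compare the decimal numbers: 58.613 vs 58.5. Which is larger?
58.613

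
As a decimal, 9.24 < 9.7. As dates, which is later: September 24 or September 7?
September 24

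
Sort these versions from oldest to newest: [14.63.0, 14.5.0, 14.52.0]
[14.5.0, 14.52.0, 14.63.0]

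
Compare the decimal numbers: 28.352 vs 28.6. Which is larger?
28.6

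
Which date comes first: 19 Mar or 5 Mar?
5 Mar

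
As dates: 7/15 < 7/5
False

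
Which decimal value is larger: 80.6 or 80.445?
80.6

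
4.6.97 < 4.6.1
False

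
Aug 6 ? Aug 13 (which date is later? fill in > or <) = <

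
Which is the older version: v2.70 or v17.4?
v2.70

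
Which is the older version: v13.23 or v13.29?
v13.23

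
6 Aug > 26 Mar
True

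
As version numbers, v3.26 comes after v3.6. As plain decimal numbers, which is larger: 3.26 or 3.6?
3.6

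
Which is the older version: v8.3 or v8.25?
v8.3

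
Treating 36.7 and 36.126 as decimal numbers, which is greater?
36.7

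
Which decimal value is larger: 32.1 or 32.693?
32.693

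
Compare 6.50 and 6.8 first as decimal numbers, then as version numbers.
As decimals: 6.50 < 6.8. As versions: v6.50 > v6.8 (minor version 50 > 8).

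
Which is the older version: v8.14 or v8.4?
v8.4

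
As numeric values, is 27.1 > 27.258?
False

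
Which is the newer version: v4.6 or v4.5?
v4.6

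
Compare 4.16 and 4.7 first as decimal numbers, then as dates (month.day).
As decimals: 4.16 < 4.7. As dates: 4/16 is later than 4/7 (day 16 > day 7).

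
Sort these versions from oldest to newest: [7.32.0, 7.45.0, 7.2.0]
[7.2.0, 7.32.0, 7.45.0]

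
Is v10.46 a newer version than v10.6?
Yes. Version numbers are compared segment by segment as integers, not as decimals: minor version 46 > 6, so v10.46 > v10.6 (even though the decimal 10.46 < 10.6).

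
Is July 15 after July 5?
Yes. Day 15 comes after day 5 in July — this is a date comparison, not a decimal one (the decimal 7.15 would be smaller than 7.5).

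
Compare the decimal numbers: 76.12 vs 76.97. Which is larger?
76.97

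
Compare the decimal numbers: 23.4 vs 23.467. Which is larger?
23.467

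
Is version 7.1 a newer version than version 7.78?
No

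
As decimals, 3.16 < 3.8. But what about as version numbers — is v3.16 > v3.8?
True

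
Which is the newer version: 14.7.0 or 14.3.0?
14.7.0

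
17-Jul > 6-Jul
True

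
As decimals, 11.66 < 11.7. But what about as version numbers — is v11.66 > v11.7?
True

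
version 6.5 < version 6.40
True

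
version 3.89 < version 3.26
False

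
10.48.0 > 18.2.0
False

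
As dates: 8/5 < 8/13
True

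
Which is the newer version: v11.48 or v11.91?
v11.91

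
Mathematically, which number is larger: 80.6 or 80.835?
80.835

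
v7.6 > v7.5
True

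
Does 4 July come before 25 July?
Yes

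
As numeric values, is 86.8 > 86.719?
True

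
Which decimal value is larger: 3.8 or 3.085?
3.8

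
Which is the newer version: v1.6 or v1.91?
v1.91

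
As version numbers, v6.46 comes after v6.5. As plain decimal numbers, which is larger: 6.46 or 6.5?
6.5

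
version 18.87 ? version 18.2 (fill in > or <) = >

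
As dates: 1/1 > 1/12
False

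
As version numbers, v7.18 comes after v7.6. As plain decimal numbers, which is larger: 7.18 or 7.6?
7.6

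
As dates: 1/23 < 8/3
True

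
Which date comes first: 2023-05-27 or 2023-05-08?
2023-05-08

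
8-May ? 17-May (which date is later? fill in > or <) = <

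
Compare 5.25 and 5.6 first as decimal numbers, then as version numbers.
As decimals: 5.25 < 5.6. As versions: v5.25 > v5.6 (minor version 25 > 6).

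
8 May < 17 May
True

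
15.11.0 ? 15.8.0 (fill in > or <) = >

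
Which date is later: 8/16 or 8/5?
8/16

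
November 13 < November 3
False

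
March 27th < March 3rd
False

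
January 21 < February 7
True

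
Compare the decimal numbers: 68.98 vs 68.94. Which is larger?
68.98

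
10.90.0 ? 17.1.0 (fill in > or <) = <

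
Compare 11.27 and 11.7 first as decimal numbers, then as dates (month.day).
As decimals: 11.27 < 11.7. As dates: 11/27 is later than 11/7 (day 27 > day 7).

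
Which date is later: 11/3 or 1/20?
11/3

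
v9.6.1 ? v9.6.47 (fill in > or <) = <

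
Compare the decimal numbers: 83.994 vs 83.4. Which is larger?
83.994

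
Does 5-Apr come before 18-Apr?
Yes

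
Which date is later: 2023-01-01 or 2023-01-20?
2023-01-20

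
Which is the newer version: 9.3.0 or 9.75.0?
9.75.0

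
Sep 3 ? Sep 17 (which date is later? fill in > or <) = <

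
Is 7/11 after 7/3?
Yes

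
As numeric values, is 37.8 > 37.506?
True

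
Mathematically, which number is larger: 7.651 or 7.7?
7.7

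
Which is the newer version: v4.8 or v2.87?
v4.8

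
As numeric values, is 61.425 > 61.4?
True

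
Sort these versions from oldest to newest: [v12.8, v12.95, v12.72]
[v12.8, v12.72, v12.95]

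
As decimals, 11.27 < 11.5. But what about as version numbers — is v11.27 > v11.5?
True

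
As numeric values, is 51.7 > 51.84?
False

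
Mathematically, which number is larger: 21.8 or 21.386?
21.8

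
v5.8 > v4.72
True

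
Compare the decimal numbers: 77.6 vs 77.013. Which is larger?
77.6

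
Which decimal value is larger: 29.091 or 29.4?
29.4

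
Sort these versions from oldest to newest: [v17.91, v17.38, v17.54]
[v17.38, v17.54, v17.91]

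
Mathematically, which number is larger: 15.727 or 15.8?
15.8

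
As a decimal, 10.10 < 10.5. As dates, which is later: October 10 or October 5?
October 10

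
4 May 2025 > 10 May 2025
False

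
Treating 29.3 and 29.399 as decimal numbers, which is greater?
29.399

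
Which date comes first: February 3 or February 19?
February 3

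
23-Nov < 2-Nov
False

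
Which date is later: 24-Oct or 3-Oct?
24-Oct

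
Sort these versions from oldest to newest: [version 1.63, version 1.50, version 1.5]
[version 1.5, version 1.50, version 1.63]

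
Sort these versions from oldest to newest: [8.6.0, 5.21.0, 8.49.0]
[5.21.0, 8.6.0, 8.49.0]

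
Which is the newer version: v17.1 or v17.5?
v17.5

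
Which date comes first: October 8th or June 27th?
June 27th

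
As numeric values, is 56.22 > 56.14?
True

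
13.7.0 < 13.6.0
False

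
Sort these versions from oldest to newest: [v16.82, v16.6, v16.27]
[v16.6, v16.27, v16.82]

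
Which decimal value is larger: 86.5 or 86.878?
86.878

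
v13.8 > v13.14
False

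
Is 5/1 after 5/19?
No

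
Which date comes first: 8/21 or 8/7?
8/7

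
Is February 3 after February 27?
No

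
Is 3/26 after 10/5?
No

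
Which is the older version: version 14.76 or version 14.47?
version 14.47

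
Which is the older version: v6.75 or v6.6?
v6.6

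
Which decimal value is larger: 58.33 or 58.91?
58.91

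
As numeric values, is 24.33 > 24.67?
False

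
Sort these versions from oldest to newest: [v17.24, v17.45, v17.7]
[v17.7, v17.24, v17.45]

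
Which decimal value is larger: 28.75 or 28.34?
28.75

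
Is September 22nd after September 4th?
Yes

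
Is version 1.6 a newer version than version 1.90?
No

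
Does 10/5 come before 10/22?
Yes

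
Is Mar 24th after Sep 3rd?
No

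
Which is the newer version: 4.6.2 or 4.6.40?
4.6.40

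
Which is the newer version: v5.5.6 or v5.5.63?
v5.5.63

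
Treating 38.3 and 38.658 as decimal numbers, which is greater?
38.658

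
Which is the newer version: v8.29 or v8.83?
v8.83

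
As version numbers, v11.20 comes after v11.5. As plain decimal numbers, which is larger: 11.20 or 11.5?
11.5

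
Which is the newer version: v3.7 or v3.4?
v3.7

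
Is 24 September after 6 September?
Yes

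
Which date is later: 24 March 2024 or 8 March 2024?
24 March 2024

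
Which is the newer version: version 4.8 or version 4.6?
version 4.8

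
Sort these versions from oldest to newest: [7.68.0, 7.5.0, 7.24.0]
[7.5.0, 7.24.0, 7.68.0]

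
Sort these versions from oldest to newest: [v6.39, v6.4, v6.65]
[v6.4, v6.39, v6.65]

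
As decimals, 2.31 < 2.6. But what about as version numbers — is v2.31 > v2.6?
True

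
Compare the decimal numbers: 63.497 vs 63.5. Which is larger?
63.5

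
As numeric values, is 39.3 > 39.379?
False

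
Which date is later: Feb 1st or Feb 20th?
Feb 20th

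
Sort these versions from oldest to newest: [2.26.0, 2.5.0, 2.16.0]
[2.5.0, 2.16.0, 2.26.0]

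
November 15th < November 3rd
False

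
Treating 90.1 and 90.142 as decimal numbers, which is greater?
90.142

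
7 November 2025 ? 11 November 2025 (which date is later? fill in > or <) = <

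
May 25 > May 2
True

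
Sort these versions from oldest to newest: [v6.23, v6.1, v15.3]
[v6.1, v6.23, v15.3]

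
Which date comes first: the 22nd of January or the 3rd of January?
the 3rd of January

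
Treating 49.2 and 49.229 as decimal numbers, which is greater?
49.229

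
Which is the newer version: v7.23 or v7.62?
v7.62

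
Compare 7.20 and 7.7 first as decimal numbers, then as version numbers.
As decimals: 7.20 < 7.7. As versions: v7.20 > v7.7 (minor version 20 > 7).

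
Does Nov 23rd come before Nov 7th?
No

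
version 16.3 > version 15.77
True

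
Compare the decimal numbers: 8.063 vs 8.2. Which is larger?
8.2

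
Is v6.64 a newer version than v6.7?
Yes. Version numbers are compared segment by segment as integers, not as decimals: minor version 64 > 7, so v6.64 > v6.7 (even though the decimal 6.64 < 6.7).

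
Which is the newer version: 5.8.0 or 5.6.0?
5.8.0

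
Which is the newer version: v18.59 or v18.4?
v18.59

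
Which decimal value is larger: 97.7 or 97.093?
97.7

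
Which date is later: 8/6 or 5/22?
8/6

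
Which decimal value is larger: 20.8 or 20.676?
20.8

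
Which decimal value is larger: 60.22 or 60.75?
60.75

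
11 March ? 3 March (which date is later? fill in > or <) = >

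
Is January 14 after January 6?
Yes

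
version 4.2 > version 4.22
False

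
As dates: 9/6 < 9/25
True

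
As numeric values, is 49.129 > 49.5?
False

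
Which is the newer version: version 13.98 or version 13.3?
version 13.98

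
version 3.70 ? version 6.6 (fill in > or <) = <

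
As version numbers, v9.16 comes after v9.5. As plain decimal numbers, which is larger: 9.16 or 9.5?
9.5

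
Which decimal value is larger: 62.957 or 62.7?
62.957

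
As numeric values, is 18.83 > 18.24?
True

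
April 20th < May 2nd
True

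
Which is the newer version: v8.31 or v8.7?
v8.31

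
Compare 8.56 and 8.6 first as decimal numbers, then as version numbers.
As decimals: 8.56 < 8.6. As versions: v8.56 > v8.6 (minor version 56 > 6).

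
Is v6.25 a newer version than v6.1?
Yes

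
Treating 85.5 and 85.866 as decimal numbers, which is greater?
85.866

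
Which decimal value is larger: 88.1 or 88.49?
88.49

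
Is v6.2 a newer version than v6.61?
No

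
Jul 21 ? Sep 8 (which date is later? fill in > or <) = <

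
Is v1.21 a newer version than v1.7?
Yes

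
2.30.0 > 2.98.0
False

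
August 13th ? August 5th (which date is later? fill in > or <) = >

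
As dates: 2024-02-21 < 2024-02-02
False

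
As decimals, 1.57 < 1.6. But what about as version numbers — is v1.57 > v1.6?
True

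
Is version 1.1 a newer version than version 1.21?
No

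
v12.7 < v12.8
True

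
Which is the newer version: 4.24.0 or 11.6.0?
11.6.0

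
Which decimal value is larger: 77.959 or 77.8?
77.959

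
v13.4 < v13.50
True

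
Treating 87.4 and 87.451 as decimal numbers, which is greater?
87.451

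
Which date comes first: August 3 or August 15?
August 3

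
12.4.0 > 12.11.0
False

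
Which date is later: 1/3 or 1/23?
1/23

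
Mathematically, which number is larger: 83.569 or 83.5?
83.569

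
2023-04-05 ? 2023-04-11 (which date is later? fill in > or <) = <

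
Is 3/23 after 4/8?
No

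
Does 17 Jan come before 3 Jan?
No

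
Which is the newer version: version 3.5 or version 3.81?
version 3.81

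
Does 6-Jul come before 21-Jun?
No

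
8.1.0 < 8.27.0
True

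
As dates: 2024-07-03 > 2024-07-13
False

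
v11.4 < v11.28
True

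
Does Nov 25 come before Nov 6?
No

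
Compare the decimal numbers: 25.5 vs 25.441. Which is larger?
25.5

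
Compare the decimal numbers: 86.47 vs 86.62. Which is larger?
86.62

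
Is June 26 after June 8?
Yes. Day 26 comes after day 8 in June — this is a date comparison, not a decimal one (the decimal 6.26 would be smaller than 6.8).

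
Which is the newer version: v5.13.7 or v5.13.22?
v5.13.22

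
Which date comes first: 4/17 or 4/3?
4/3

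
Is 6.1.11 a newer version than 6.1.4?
Yes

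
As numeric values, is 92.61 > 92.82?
False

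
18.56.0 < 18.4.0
False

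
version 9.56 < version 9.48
False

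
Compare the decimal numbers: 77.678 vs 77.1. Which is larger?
77.678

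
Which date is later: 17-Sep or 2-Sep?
17-Sep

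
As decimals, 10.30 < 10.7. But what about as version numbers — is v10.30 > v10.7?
True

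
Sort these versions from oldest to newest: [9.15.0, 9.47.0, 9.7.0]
[9.7.0, 9.15.0, 9.47.0]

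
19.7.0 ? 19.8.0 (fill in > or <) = <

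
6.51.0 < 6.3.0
False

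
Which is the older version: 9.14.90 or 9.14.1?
9.14.1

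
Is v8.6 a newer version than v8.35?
No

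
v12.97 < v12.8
False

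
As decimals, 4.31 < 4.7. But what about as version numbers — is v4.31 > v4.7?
True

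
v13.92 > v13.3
True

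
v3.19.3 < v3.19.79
True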